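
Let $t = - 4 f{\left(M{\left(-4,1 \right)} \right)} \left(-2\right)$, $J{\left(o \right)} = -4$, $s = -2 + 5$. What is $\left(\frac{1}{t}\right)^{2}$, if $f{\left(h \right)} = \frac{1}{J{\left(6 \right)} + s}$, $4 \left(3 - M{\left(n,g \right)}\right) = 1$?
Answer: $\frac{1}{64} \approx 0.015625$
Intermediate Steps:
$s = 3$
$M{\left(n,g \right)} = \frac{11}{4}$ ($M{\left(n,g \right)} = 3 - \frac{1}{4} = \frac{11}{4}$)
$f{\left(h \right)} = -1$ ($f{\left(h \right)} = \frac{1}{-4 + 3} = \frac{1}{-1} = -1$)
$t = -8$ ($t = \left(-4\right) \left(-1\right) \left(-2\right) = 4 \left(-2\right) = -8$)
$\left(\frac{1}{t}\right)^{2} = \left(\frac{1}{-8}\right)^{2} = \left(- \frac{1}{8}\right)^{2} = \frac{1}{64}$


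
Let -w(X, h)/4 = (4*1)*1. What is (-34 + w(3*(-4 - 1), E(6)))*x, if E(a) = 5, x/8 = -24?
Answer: 9600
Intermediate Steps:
x = -192 (x = 8*(-24) = -192)
w(X, h) = -16 (w(X, h) = -4*4*1 = -16)
(-34 + w(3*(-4 - 1), E(6)))*x = (-34 - 16)*(-192) = -50*(-192) = 9600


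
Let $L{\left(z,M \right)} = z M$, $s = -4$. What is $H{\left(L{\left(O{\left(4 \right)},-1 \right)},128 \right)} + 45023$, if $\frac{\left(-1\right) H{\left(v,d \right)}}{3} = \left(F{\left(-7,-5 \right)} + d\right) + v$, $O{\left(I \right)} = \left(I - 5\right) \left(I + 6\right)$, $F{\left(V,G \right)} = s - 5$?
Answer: $44636$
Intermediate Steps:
$F{\left(V,G \right)} = -9$ ($F{\left(V,G \right)} = -4 - 5 = -9$)
$O{\left(I \right)} = \left(-5 + I\right) \left(6 + I\right)$
$L{\left(z,M \right)} = M z$
$H{\left(v,d \right)} = 27 - 3 d - 3 v$ ($H{\left(v,d \right)} = - 3 \left(\left(-9 + d\right) + v\right) = - 3 \left(-9 + d + v\right) = 27 - 3 d - 3 v$)
$H{\left(L{\left(O{\left(4 \right)},-1 \right)},128 \right)} + 45023 = \left(27 - 384 - 3 \left(- (-30 + 4 + 4^{2})\right)\right) + 45023 = \left(27 - 384 - 3 \left(- (-30 + 4 + 16)\right)\right) + 45023 = \left(27 - 384 - 3 \left(\left(-1\right) \left(-10\right)\right)\right) + 45023 = \left(27 - 384 - 30\right) + 45023 = -387 + 45023 = 44636$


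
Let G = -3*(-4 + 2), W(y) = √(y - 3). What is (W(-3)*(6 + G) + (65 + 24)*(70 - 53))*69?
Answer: 104397 + 828*I*√6 ≈ 1.044e+5 + 2028.2*I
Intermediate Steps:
W(y) = √(-3 + y)
G = 6 (G = -3*(-2) = 6)
(W(-3)*(6 + G) + (65 + 24)*(70 - 53))*69 = (√(-3 - 3)*(6 + 6) + (65 + 24)*(70 - 53))*69 = (√(-6)*12 + 89*17)*69 = ((I*√6)*12 + 1513)*69 = (12*I*√6 + 1513)*69 = (1513 + 12*I*√6)*69 = 104397 + 828*I*√6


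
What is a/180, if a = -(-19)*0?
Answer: 0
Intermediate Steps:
a = 0 (a = -1*0 = 0)
a/180 = 0/180 = 0*(1/180) = 0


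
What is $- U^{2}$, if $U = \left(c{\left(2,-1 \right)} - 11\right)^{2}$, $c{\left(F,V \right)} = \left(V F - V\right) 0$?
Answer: $-14641$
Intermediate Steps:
$c{\left(F,V \right)} = 0$ ($c{\left(F,V \right)} = \left(F V - V\right) 0 = \left(- V + F V\right) 0 = 0$)
$U = 121$ ($U = \left(0 - 11\right)^{2} = \left(-11\right)^{2} = 121$)
$- U^{2} = - 121^{2} = \left(-1\right) 14641 = -14641$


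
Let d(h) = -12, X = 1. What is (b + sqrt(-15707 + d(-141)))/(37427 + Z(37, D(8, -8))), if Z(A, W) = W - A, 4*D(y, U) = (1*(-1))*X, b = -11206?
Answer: -44824/149559 + 4*I*sqrt(15719)/149559 ≈ -0.29971 + 0.0033532*I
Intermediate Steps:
D(y, U) = -1/4 (D(y, U) = ((1*(-1))*1)/4 = (-1*1)/4 = (1/4)*(-1) = -1/4)
(b + sqrt(-15707 + d(-141)))/(37427 + Z(37, D(8, -8))) = (-11206 + sqrt(-15707 - 12))/(37427 + (-1/4 - 1*37)) = (-11206 + sqrt(-15719))/(37427 + (-1/4 - 37)) = (-11206 + I*sqrt(15719))/(37427 - 149/4) = (-11206 + I*sqrt(15719))/(149559/4) = (-11206 + I*sqrt(15719))*(4/149559) = -44824/149559 + 4*I*sqrt(15719)/149559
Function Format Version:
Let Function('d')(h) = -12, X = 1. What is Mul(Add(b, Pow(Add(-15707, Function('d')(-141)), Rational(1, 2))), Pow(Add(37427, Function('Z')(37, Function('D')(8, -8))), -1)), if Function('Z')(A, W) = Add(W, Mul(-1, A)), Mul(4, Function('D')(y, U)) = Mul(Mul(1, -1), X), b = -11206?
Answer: Add(Rational(-44824, 149559), Mul(Rational(4, 149559), I, Pow(15719, Rational(1, 2)))) ≈ Add(-0.29971, Mul(0.0033532, I))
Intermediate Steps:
Function('D')(y, U) = Rational(-1, 4) (Function('D')(y, U) = Mul(Rational(1, 4), Mul(Mul(1, -1), 1)) = Mul(Rational(1, 4), Mul(-1, 1)) = Mul(Rational(1, 4), -1) = Rational(-1, 4))
Mul(Add(b, Pow(Add(-15707, Function('d')(-141)), Rational(1, 2))), Pow(Add(37427, Function('Z')(37, Function('D')(8, -8))), -1)) = Mul(Add(-11206, Pow(Add(-15707, -12), Rational(1, 2))), Pow(Add(37427, Add(Rational(-1, 4), Mul(-1, 37))), -1)) = Mul(Add(-11206, Pow(-15719, Rational(1, 2))), Pow(Add(37427, Add(Rational(-1, 4), -37)), -1)) = Mul(Add(-11206, Mul(I, Pow(15719, Rational(1, 2)))), Pow(Add(37427, Rational(-149, 4)), -1)) = Mul(Add(-11206, Mul(I, Pow(15719, Rational(1, 2)))), Pow(Rational(149559, 4), -1)) = Mul(Add(-11206, Mul(I, Pow(15719, Rational(1, 2)))), Rational(4, 149559)) = Add(Rational(-44824, 149559), Mul(Rational(4, 149559), I, Pow(15719, Rational(1, 2))))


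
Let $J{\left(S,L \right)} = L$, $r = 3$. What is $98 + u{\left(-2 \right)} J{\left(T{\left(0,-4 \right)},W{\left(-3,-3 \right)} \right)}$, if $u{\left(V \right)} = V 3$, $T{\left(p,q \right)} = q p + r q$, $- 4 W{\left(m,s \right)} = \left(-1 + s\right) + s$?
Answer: $\frac{175}{2} \approx 87.5$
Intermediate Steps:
$W{\left(m,s \right)} = \frac{1}{4} - \frac{s}{2}$ ($W{\left(m,s \right)} = - \frac{\left(-1 + s\right) + s}{4} = - \frac{-1 + 2 s}{4} = \frac{1}{4} - \frac{s}{2}$)
$T{\left(p,q \right)} = 3 q + p q$ ($T{\left(p,q \right)} = q p + 3 q = p q + 3 q = 3 q + p q$)
$u{\left(V \right)} = 3 V$
$98 + u{\left(-2 \right)} J{\left(T{\left(0,-4 \right)},W{\left(-3,-3 \right)} \right)} = 98 + 3 \left(-2\right) \left(\frac{1}{4} - - \frac{3}{2}\right) = 98 - 6 \left(\frac{1}{4} + \frac{3}{2}\right) = 98 - \frac{21}{2} = \frac{175}{2}$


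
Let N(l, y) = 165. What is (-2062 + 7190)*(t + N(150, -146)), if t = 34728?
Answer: 178931304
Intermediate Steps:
(-2062 + 7190)*(t + N(150, -146)) = (-2062 + 7190)*(34728 + 165) = 5128*34893 = 178931304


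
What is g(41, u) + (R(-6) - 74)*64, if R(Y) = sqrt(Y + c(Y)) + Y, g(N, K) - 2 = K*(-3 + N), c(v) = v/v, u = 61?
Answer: -2800 + 64*I*sqrt(5) ≈ -2800.0 + 143.11*I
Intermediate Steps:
c(v) = 1
g(N, K) = 2 + K*(-3 + N)
R(Y) = Y + sqrt(1 + Y) (R(Y) = sqrt(Y + 1) + Y = sqrt(1 + Y) + Y = Y + sqrt(1 + Y))
g(41, u) + (R(-6) - 74)*64 = (2 - 3*61 + 61*41) + ((-6 + sqrt(1 - 6)) - 74)*64 = (2 - 183 + 2501) + ((-6 + sqrt(-5)) - 74)*64 = 2320 + ((-6 + I*sqrt(5)) - 74)*64 = 2320 + (-80 + I*sqrt(5))*64 = 2320 + (-5120 + 64*I*sqrt(5)) = -2800 + 64*I*sqrt(5)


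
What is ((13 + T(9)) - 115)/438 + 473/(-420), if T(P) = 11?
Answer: -13633/10220 ≈ -1.3340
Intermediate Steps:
((13 + T(9)) - 115)/438 + 473/(-420) = ((13 + 11) - 115)/438 + 473/(-420) = (24 - 115)*(1/438) + 473*(-1/420) = -91*1/438 - 473/420 = -91/438 - 473/420 = -13633/10220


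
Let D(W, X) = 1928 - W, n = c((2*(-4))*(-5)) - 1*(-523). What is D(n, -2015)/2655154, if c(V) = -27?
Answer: 716/1327577 ≈ 0.00053933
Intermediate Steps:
n = 496 (n = -27 - 1*(-523) = -27 + 523 = 496)
D(n, -2015)/2655154 = (1928 - 1*496)/2655154 = (1928 - 496)*(1/2655154) = 1432*(1/2655154) = 716/1327577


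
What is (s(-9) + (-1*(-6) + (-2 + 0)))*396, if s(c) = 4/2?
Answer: 2376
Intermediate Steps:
s(c) = 2 (s(c) = 4*(½) = 2)
(s(-9) + (-1*(-6) + (-2 + 0)))*396 = (2 + (-1*(-6) + (-2 + 0)))*396 = (2 + (6 - 2))*396 = (2 + 4)*396 = 6*396 = 2376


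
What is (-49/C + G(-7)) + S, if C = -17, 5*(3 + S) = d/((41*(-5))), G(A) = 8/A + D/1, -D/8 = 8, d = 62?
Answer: -7967528/121975 ≈ -65.321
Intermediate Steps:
D = -64 (D = -8*8 = -64)
G(A) = -64 + 8/A (G(A) = 8/A - 64/1 = 8/A - 64*1 = 8/A - 64 = -64 + 8/A)
S = -3137/1025 (S = -3 + (62/((41*(-5))))/5 = -3 + (62/(-205))/5 = -3 + (62*(-1/205))/5 = -3 + (⅕)*(-62/205) = -3 - 62/1025 = -3137/1025 ≈ -3.0605)
(-49/C + G(-7)) + S = (-49/(-17) + (-64 + 8/(-7))) - 3137/1025 = (-49*(-1/17) + (-64 + 8*(-⅐))) - 3137/1025 = (49/17 + (-64 - 8/7)) - 3137/1025 = (49/17 - 456/7) - 3137/1025 = -7409/119 - 3137/1025 = -7967528/121975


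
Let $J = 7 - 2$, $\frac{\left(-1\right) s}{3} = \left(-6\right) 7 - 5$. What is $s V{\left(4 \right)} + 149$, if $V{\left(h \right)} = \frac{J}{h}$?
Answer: $\frac{1301}{4} \approx 325.25$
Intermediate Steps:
$s = 141$ ($s = - 3 \left(\left(-6\right) 7 - 5\right) = - 3 \left(-42 - 5\right) = \left(-3\right) \left(-47\right) = 141$)
$J = 5$ ($J = 7 - 2 = 5$)
$V{\left(h \right)} = \frac{5}{h}$
$s V{\left(4 \right)} + 149 = 141 \cdot \frac{5}{4} + 149 = \frac{705}{4} + 149 = \frac{1301}{4}$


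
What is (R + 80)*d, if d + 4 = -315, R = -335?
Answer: 81345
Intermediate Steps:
d = -319 (d = -4 - 315 = -319)
(R + 80)*d = (-335 + 80)*(-319) = -255*(-319) = 81345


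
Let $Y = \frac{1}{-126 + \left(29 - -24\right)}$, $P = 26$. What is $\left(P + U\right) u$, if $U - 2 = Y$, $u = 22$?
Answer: $\frac{44946}{73} \approx 615.7$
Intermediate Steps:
$Y = - \frac{1}{73}$ ($Y = \frac{1}{-126 + \left(29 + 24\right)} = \frac{1}{-126 + 53} = \frac{1}{-73} = - \frac{1}{73} \approx -0.013699$)
$U = \frac{145}{73}$ ($U = 2 - \frac{1}{73} = \frac{145}{73} \approx 1.9863$)
$\left(P + U\right) u = \left(26 + \frac{145}{73}\right) 22 = \frac{2043}{73} \cdot 22 = \frac{44946}{73}$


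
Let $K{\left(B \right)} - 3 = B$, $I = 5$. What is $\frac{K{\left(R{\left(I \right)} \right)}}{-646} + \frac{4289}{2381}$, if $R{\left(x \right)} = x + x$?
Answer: $\frac{2739741}{1538126} \approx 1.7812$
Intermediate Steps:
$R{\left(x \right)} = 2 x$
$K{\left(B \right)} = 3 + B$
$\frac{K{\left(R{\left(I \right)} \right)}}{-646} + \frac{4289}{2381} = \frac{3 + 2 \cdot 5}{-646} + \frac{4289}{2381} = \left(3 + 10\right) \left(- \frac{1}{646}\right) + 4289 \cdot \frac{1}{2381} = 13 \left(- \frac{1}{646}\right) + \frac{4289}{2381} = - \frac{13}{646} + \frac{4289}{2381} = \frac{2739741}{1538126}$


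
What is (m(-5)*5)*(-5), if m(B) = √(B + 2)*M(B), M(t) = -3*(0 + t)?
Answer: -375*I*√3 ≈ -649.52*I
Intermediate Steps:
M(t) = -3*t
m(B) = -3*B*√(2 + B) (m(B) = √(B + 2)*(-3*B) = √(2 + B)*(-3*B) = -3*B*√(2 + B))
(m(-5)*5)*(-5) = (-3*(-5)*√(2 - 5)*5)*(-5) = (-3*(-5)*√(-3)*5)*(-5) = (-3*(-5)*I*√3*5)*(-5) = ((15*I*√3)*5)*(-5) = (75*I*√3)*(-5) = -375*I*√3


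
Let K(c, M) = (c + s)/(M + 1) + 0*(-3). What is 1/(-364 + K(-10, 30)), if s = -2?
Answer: -31/11296 ≈ -0.0027443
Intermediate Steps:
K(c, M) = (-2 + c)/(1 + M) (K(c, M) = (c - 2)/(M + 1) + 0*(-3) = (-2 + c)/(1 + M) + 0 = (-2 + c)/(1 + M))
1/(-364 + K(-10, 30)) = 1/(-364 + (-2 - 10)/(1 + 30)) = 1/(-364 - 12/31) = 1/(-11296/31) = -31/11296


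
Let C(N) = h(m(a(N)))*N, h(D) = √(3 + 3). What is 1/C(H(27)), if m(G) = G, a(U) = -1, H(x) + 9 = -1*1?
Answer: -√6/60 ≈ -0.040825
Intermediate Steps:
H(x) = -10 (H(x) = -9 - 1*1 = -9 - 1 = -10)
h(D) = √6
C(N) = N*√6 (C(N) = √6*N = N*√6)
1/C(H(27)) = 1/(-10*√6) = -√6/60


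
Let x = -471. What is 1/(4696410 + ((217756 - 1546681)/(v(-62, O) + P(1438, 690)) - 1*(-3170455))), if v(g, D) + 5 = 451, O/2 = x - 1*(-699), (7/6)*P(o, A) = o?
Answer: 10/78660733 ≈ 1.2713e-7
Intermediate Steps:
P(o, A) = 6*o/7
O = 456 (O = 2*(-471 - 1*(-699)) = 2*(-471 + 699) = 2*228 = 456)
v(g, D) = 446 (v(g, D) = -5 + 451 = 446)
1/(4696410 + ((217756 - 1546681)/(v(-62, O) + P(1438, 690)) - 1*(-3170455))) = 1/(4696410 + ((217756 - 1546681)/(446 + (6/7)*1438) - 1*(-3170455))) = 1/(4696410 + (-1328925/(446 + 8628/7) + 3170455)) = 1/(4696410 + (-1328925/11750/7 + 3170455)) = 1/(4696410 + (-1328925*7/11750 + 3170455)) = 1/(4696410 + (-7917/10 + 3170455)) = 1/(4696410 + 31696633/10) = 1/(78660733/10) = 10/78660733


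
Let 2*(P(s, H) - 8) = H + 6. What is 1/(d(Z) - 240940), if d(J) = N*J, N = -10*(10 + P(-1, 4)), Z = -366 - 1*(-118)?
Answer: -1/183900 ≈ -5.4377e-6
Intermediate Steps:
P(s, H) = 11 + H/2 (P(s, H) = 8 + (H + 6)/2 = 8 + (6 + H)/2 = 8 + (3 + H/2) = 11 + H/2)
Z = -248 (Z = -366 + 118 = -248)
N = -230 (N = -10*(10 + (11 + (1/2)*4)) = -10*(10 + (11 + 2)) = -10*(10 + 13) = -10*23 = -230)
d(J) = -230*J
1/(d(Z) - 240940) = 1/(-230*(-248) - 240940) = 1/(57040 - 240940) = 1/(-183900) = -1/183900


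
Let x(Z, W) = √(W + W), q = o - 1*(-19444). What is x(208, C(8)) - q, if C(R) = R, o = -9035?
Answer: -10405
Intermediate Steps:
q = 10409 (q = -9035 - 1*(-19444) = -9035 + 19444 = 10409)
x(Z, W) = √2*√W (x(Z, W) = √(2*W) = √2*√W)
x(208, C(8)) - q = √2*√8 - 1*10409 = √2*(2*√2) - 10409 = 4 - 10409 = -10405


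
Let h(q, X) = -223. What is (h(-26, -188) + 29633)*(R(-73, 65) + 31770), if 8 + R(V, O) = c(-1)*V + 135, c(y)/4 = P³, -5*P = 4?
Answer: 23562192066/25 ≈ 9.4249e+8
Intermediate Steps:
P = -⅘ (P = -⅕*4 = -⅘ ≈ -0.80000)
c(y) = -256/125 (c(y) = 4*(-⅘)³ = 4*(-64/125) = -256/125)
R(V, O) = 127 - 256*V/125 (R(V, O) = -8 + (-256*V/125 + 135) = -8 + (135 - 256*V/125) = 127 - 256*V/125)
(h(-26, -188) + 29633)*(R(-73, 65) + 31770) = (-223 + 29633)*((127 - 256/125*(-73)) + 31770) = 29410*((127 + 18688/125) + 31770) = 29410*(34563/125 + 31770) = 29410*(4005813/125) = 23562192066/25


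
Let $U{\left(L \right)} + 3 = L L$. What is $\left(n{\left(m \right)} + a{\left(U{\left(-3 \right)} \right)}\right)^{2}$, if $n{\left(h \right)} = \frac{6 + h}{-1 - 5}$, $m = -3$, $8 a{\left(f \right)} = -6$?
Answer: $\frac{25}{16} \approx 1.5625$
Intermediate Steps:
$U{\left(L \right)} = -3 + L^{2}$ ($U{\left(L \right)} = -3 + L L = -3 + L^{2}$)
$a{\left(f \right)} = - \frac{3}{4}$ ($a{\left(f \right)} = \frac{1}{8} \left(-6\right) = - \frac{3}{4}$)
$n{\left(h \right)} = -1 - \frac{h}{6}$ ($n{\left(h \right)} = \frac{6 + h}{-6} = \left(6 + h\right) \left(- \frac{1}{6}\right) = -1 - \frac{h}{6}$)
$\left(n{\left(m \right)} + a{\left(U{\left(-3 \right)} \right)}\right)^{2} = \left(\left(-1 - - \frac{1}{2}\right) - \frac{3}{4}\right)^{2} = \left(\left(-1 + \frac{1}{2}\right) - \frac{3}{4}\right)^{2} = \left(- \frac{1}{2} - \frac{3}{4}\right)^{2} = \left(- \frac{5}{4}\right)^{2} = \frac{25}{16}$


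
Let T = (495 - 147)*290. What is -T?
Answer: -100920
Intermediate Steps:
T = 100920 (T = 348*290 = 100920)
-T = -1*100920 = -100920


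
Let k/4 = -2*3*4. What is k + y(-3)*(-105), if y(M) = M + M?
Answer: 534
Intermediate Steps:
k = -96 (k = 4*(-2*3*4) = 4*(-6*4) = 4*(-24) = -96)
y(M) = 2*M
k + y(-3)*(-105) = -96 + (2*(-3))*(-105) = -96 - 6*(-105) = -96 + 630 = 534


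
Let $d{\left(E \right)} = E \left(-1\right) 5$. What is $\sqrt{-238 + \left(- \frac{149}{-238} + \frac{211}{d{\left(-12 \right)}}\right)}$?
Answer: $\frac{i \sqrt{2980487685}}{3570} \approx 15.292 i$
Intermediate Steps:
$d{\left(E \right)} = - 5 E$ ($d{\left(E \right)} = - E 5 = - 5 E$)
$\sqrt{-238 + \left(- \frac{149}{-238} + \frac{211}{d{\left(-12 \right)}}\right)} = \sqrt{-238 + \left(- \frac{149}{-238} + \frac{211}{\left(-5\right) \left(-12\right)}\right)} = \sqrt{-238 - \left(- \frac{149}{238} - \frac{211}{60}\right)} = \sqrt{-238 + \left(\frac{149}{238} + 211 \cdot \frac{1}{60}\right)} = \sqrt{-238 + \left(\frac{149}{238} + \frac{211}{60}\right)} = \sqrt{-238 + \frac{29579}{7140}} = \sqrt{- \frac{1669741}{7140}} = \frac{i \sqrt{2980487685}}{3570}$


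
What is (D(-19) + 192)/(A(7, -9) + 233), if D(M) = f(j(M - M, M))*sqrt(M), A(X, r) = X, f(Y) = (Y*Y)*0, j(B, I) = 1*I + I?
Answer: 4/5 ≈ 0.80000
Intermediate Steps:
j(B, I) = 2*I (j(B, I) = I + I = 2*I)
f(Y) = 0 (f(Y) = Y**2*0 = 0)
D(M) = 0 (D(M) = 0*sqrt(M) = 0)
(D(-19) + 192)/(A(7, -9) + 233) = (0 + 192)/(7 + 233) = 192/240 = 192*(1/240) = 4/5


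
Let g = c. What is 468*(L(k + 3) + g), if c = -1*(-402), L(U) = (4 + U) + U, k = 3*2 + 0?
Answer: 198432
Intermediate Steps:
k = 6 (k = 6 + 0 = 6)
L(U) = 4 + 2*U
c = 402
g = 402
468*(L(k + 3) + g) = 468*((4 + 2*(6 + 3)) + 402) = 468*((4 + 2*9) + 402) = 468*((4 + 18) + 402) = 468*(22 + 402) = 468*424 = 198432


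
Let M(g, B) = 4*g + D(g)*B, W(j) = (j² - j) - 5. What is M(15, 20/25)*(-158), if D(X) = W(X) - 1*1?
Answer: -176328/5 ≈ -35266.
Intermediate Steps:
W(j) = -5 + j² - j
D(X) = -6 + X² - X (D(X) = (-5 + X² - X) - 1*1 = (-5 + X² - X) - 1 = -6 + X² - X)
M(g, B) = 4*g + B*(-6 + g² - g) (M(g, B) = 4*g + (-6 + g² - g)*B = 4*g + B*(-6 + g² - g))
M(15, 20/25)*(-158) = (4*15 - 20/25*(6 + 15 - 1*15²))*(-158) = (60 - 20*(1/25)*(6 + 15 - 1*225))*(-158) = (60 - 1*⅘*(6 + 15 - 225))*(-158) = (60 - 1*⅘*(-204))*(-158) = (60 + 816/5)*(-158) = (1116/5)*(-158) = -176328/5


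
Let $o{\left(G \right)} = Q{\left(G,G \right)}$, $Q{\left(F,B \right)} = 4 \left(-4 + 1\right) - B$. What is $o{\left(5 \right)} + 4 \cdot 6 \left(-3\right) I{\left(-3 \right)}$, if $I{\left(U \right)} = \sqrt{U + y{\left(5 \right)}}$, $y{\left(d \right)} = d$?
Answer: $-17 - 72 \sqrt{2} \approx -118.82$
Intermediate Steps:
$Q{\left(F,B \right)} = -12 - B$ ($Q{\left(F,B \right)} = 4 \left(-3\right) - B = -12 - B$)
$o{\left(G \right)} = -12 - G$
$I{\left(U \right)} = \sqrt{5 + U}$ ($I{\left(U \right)} = \sqrt{U + 5} = \sqrt{5 + U}$)
$o{\left(5 \right)} + 4 \cdot 6 \left(-3\right) I{\left(-3 \right)} = \left(-12 - 5\right) + 4 \cdot 6 \left(-3\right) \sqrt{5 - 3} = \left(-12 - 5\right) + 24 \left(-3\right) \sqrt{2} = -17 - 72 \sqrt{2}$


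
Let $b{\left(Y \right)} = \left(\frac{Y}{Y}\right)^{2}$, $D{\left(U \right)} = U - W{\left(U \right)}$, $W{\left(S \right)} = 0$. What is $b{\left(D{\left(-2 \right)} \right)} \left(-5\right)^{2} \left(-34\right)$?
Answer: $-850$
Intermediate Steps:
$D{\left(U \right)} = U$ ($D{\left(U \right)} = U - 0 = U + 0 = U$)
$b{\left(Y \right)} = 1$ ($b{\left(Y \right)} = 1^{2} = 1$)
$b{\left(D{\left(-2 \right)} \right)} \left(-5\right)^{2} \left(-34\right) = 1 \left(-5\right)^{2} \left(-34\right) = 1 \cdot 25 \left(-34\right) = 25 \left(-34\right) = -850$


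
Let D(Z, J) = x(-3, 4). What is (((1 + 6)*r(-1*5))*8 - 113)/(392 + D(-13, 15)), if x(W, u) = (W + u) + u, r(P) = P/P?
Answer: -57/397 ≈ -0.14358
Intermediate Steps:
r(P) = 1
x(W, u) = W + 2*u
D(Z, J) = 5 (D(Z, J) = -3 + 2*4 = -3 + 8 = 5)
(((1 + 6)*r(-1*5))*8 - 113)/(392 + D(-13, 15)) = (((1 + 6)*1)*8 - 113)/(392 + 5) = ((7*1)*8 - 113)/397 = (7*8 - 113)*(1/397) = (56 - 113)*(1/397) = -57*1/397 = -57/397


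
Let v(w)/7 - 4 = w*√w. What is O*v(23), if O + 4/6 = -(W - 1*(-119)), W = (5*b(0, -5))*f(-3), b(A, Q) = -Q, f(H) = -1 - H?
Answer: -14252/3 - 81949*√23/3 ≈ -1.3576e+5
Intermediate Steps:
v(w) = 28 + 7*w^(3/2) (v(w) = 28 + 7*(w*√w) = 28 + 7*w^(3/2))
W = 50 (W = (5*(-1*(-5)))*(-1 - 1*(-3)) = (5*5)*(-1 + 3) = 25*2 = 50)
O = -509/3 (O = -⅔ - (50 - 1*(-119)) = -⅔ - (50 + 119) = -⅔ - 1*169 = -⅔ - 169 = -509/3 ≈ -169.67)
O*v(23) = -509*(28 + 7*23^(3/2))/3 = -509*(28 + 7*(23*√23))/3 = -509*(28 + 161*√23)/3 = -14252/3 - 81949*√23/3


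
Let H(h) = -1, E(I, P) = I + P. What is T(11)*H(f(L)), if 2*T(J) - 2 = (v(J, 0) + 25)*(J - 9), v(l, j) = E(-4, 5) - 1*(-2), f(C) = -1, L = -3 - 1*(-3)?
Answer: -29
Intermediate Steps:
L = 0 (L = -3 + 3 = 0)
v(l, j) = 3 (v(l, j) = (-4 + 5) - 1*(-2) = 1 + 2 = 3)
T(J) = -125 + 14*J (T(J) = 1 + ((3 + 25)*(J - 9))/2 = 1 + (28*(-9 + J))/2 = 1 + (-252 + 28*J)/2 = 1 + (-126 + 14*J) = -125 + 14*J)
T(11)*H(f(L)) = (-125 + 14*11)*(-1) = (-125 + 154)*(-1) = 29*(-1) = -29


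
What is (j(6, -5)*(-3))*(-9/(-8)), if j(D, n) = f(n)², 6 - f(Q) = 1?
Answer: -675/8 ≈ -84.375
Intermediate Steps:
f(Q) = 5 (f(Q) = 6 - 1*1 = 6 - 1 = 5)
j(D, n) = 25 (j(D, n) = 5² = 25)
(j(6, -5)*(-3))*(-9/(-8)) = (25*(-3))*(-9/(-8)) = -(-675)*(-1)/8 = -75*9/8 = -675/8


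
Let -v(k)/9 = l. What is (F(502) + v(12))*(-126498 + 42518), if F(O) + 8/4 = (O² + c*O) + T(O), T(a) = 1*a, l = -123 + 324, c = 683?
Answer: -49847252780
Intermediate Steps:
l = 201
v(k) = -1809 (v(k) = -9*201 = -1809)
T(a) = a
F(O) = -2 + O² + 684*O (F(O) = -2 + ((O² + 683*O) + O) = -2 + (O² + 684*O) = -2 + O² + 684*O)
(F(502) + v(12))*(-126498 + 42518) = ((-2 + 502² + 684*502) - 1809)*(-126498 + 42518) = ((-2 + 252004 + 343368) - 1809)*(-83980) = (595370 - 1809)*(-83980) = 593561*(-83980) = -49847252780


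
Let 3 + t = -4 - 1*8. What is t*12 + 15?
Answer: -165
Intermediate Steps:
t = -15 (t = -3 + (-4 - 1*8) = -3 + (-4 - 8) = -3 - 12 = -15)
t*12 + 15 = -15*12 + 15 = -180 + 15 = -165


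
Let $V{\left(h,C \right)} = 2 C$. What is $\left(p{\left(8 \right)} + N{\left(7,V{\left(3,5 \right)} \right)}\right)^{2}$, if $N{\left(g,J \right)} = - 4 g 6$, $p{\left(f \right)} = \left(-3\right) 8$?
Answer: $36864$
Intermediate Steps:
$p{\left(f \right)} = -24$
$N{\left(g,J \right)} = - 24 g$
$\left(p{\left(8 \right)} + N{\left(7,V{\left(3,5 \right)} \right)}\right)^{2} = \left(-24 - 168\right)^{2} = \left(-192\right)^{2} = 36864$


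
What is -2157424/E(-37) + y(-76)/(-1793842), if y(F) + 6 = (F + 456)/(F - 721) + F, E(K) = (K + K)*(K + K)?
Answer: -385556454137249/978624224653 ≈ -393.98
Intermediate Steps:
E(K) = 4*K**2 (E(K) = (2*K)*(2*K) = 4*K**2)
y(F) = -6 + F + (456 + F)/(-721 + F) (y(F) = -6 + ((F + 456)/(F - 721) + F) = -6 + ((456 + F)/(-721 + F) + F) = -6 + (F + (456 + F)/(-721 + F)) = -6 + F + (456 + F)/(-721 + F))
-2157424/E(-37) + y(-76)/(-1793842) = -2157424/(4*(-37)**2) + ((4782 + (-76)**2 - 726*(-76))/(-721 - 76))/(-1793842) = -2157424/(4*1369) + ((4782 + 5776 + 55176)/(-797))*(-1/1793842) = -2157424/5476 - 1/797*65734*(-1/1793842) = -2157424*1/5476 - 65734/797*(-1/1793842) = -539356/1369 + 32867/714846037 = -385556454137249/978624224653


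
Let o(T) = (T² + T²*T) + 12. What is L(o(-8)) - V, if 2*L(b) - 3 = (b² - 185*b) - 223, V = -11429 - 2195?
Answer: 148892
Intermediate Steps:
o(T) = 12 + T² + T³ (o(T) = (T² + T³) + 12 = 12 + T² + T³)
V = -13624
L(b) = -110 + b²/2 - 185*b/2 (L(b) = 3/2 + ((b² - 185*b) - 223)/2 = 3/2 + (-223 + b² - 185*b)/2 = 3/2 + (-223/2 + b²/2 - 185*b/2) = -110 + b²/2 - 185*b/2)
L(o(-8)) - V = (-110 + (12 + (-8)² + (-8)³)²/2 - 185*(12 + (-8)² + (-8)³)/2) - 1*(-13624) = (-110 + (12 + 64 - 512)²/2 - 185*(12 + 64 - 512)/2) + 13624 = (-110 + (½)*(-436)² - 185/2*(-436)) + 13624 = (-110 + (½)*190096 + 40330) + 13624 = (-110 + 95048 + 40330) + 13624 = 135268 + 13624 = 148892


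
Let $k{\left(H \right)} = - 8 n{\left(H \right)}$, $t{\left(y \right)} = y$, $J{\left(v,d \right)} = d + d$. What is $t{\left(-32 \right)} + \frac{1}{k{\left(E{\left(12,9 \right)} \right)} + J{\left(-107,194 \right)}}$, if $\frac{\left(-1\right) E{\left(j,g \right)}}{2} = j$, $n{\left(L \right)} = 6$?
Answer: $- \frac{10879}{340} \approx -31.997$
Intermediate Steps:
$E{\left(j,g \right)} = - 2 j$
$J{\left(v,d \right)} = 2 d$
$k{\left(H \right)} = -48$ ($k{\left(H \right)} = \left(-8\right) 6 = -48$)
$t{\left(-32 \right)} + \frac{1}{k{\left(E{\left(12,9 \right)} \right)} + J{\left(-107,194 \right)}} = -32 + \frac{1}{-48 + 2 \cdot 194} = -32 + \frac{1}{-48 + 388} = -32 + \frac{1}{340} = - \frac{10879}{340}$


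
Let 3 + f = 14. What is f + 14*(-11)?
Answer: -143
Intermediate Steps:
f = 11 (f = -3 + 14 = 11)
f + 14*(-11) = 11 + 14*(-11) = 11 - 154 = -143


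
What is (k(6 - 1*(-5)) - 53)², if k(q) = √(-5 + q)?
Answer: (53 - √6)² ≈ 2555.4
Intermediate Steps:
(k(6 - 1*(-5)) - 53)² = (√(-5 + (6 - 1*(-5))) - 53)² = (√(-5 + (6 + 5)) - 53)² = (√(-5 + 11) - 53)² = (√6 - 53)² = (-53 + √6)²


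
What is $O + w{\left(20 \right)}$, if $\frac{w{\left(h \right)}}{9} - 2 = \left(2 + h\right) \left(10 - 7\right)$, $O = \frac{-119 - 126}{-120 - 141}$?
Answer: $\frac{159977}{261} \approx 612.94$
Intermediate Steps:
$O = \frac{245}{261}$ ($O = - \frac{245}{-261} = \left(-245\right) \left(- \frac{1}{261}\right) = \frac{245}{261} \approx 0.9387$)
$w{\left(h \right)} = 72 + 27 h$ ($w{\left(h \right)} = 18 + 9 \left(2 + h\right) \left(10 - 7\right) = 18 + 9 \left(2 + h\right) 3 = 18 + 9 \left(6 + 3 h\right) = 18 + \left(54 + 27 h\right) = 72 + 27 h$)
$O + w{\left(20 \right)} = \frac{245}{261} + \left(72 + 27 \cdot 20\right) = \frac{245}{261} + \left(72 + 540\right) = \frac{245}{261} + 612 = \frac{159977}{261}$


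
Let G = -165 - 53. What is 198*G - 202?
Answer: -43366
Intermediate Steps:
G = -218
198*G - 202 = 198*(-218) - 202 = -43164 - 202 = -43366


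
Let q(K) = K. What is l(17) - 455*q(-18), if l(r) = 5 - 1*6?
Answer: 8189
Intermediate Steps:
l(r) = -1 (l(r) = 5 - 6 = -1)
l(17) - 455*q(-18) = -1 - 455*(-18) = -1 + 8190 = 8189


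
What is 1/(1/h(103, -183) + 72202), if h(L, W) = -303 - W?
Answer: 120/8664239 ≈ 1.3850e-5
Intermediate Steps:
1/(1/h(103, -183) + 72202) = 1/(1/(-303 - 1*(-183)) + 72202) = 1/(1/(-303 + 183) + 72202) = 1/(1/(-120) + 72202) = 1/(-1/120 + 72202) = 1/(8664239/120) = 120/8664239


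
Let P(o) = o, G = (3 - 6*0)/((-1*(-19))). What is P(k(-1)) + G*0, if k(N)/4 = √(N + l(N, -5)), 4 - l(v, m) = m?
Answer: 8*√2 ≈ 11.314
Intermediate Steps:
l(v, m) = 4 - m
k(N) = 4*√(9 + N) (k(N) = 4*√(N + (4 - 1*(-5))) = 4*√(N + (4 + 5)) = 4*√(N + 9) = 4*√(9 + N))
G = 3/19 (G = (3 + 0)/19 = 3*(1/19) = 3/19 ≈ 0.15789)
P(k(-1)) + G*0 = 4*√(9 - 1) + (3/19)*0 = 4*√8 + 0 = 4*(2*√2) + 0 = 8*√2 + 0 = 8*√2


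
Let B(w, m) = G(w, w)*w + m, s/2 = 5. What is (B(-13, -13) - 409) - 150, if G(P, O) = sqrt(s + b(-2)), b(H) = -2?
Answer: -572 - 26*sqrt(2) ≈ -608.77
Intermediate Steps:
s = 10 (s = 2*5 = 10)
G(P, O) = 2*sqrt(2) (G(P, O) = sqrt(10 - 2) = sqrt(8) = 2*sqrt(2))
B(w, m) = m + 2*w*sqrt(2) (B(w, m) = (2*sqrt(2))*w + m = 2*w*sqrt(2) + m = m + 2*w*sqrt(2))
(B(-13, -13) - 409) - 150 = ((-13 + 2*(-13)*sqrt(2)) - 409) - 150 = ((-13 - 26*sqrt(2)) - 409) - 150 = (-422 - 26*sqrt(2)) - 150 = -572 - 26*sqrt(2)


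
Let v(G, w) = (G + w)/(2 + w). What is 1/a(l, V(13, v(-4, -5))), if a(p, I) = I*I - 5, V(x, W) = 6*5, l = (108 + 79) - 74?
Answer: 1/895 ≈ 0.0011173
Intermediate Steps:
v(G, w) = (G + w)/(2 + w)
l = 113 (l = 187 - 74 = 113)
V(x, W) = 30
a(p, I) = -5 + I² (a(p, I) = I² - 5 = -5 + I²)
1/a(l, V(13, v(-4, -5))) = 1/(-5 + 30²) = 1/(-5 + 900) = 1/895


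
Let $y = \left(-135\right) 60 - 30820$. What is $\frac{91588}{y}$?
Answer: $- \frac{3271}{1390} \approx -2.3532$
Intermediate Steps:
$y = -38920$ ($y = -8100 - 30820 = -38920$)
$\frac{91588}{y} = \frac{91588}{-38920} = 91588 \left(- \frac{1}{38920}\right) = - \frac{3271}{1390}$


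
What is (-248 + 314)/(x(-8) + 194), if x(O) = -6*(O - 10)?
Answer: 33/151 ≈ 0.21854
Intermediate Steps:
x(O) = 60 - 6*O (x(O) = -6*(-10 + O) = 60 - 6*O)
(-248 + 314)/(x(-8) + 194) = (-248 + 314)/((60 - 6*(-8)) + 194) = 66/((60 + 48) + 194) = 66/(108 + 194) = 66/302 = 66*(1/302) = 33/151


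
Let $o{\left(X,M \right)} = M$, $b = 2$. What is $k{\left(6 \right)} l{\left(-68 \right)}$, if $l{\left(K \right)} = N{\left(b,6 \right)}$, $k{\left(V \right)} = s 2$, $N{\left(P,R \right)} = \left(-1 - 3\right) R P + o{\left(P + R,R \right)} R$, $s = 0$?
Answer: $0$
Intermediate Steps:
$N{\left(P,R \right)} = R^{2} - 4 P R$ ($N{\left(P,R \right)} = \left(-1 - 3\right) R P + R R = - 4 R P + R^{2} = - 4 P R + R^{2} = R^{2} - 4 P R$)
$k{\left(V \right)} = 0$ ($k{\left(V \right)} = 0 \cdot 2 = 0$)
$l{\left(K \right)} = -12$ ($l{\left(K \right)} = 6 \left(6 - 8\right) = 6 \left(-2\right) = -12$)
$k{\left(6 \right)} l{\left(-68 \right)} = 0 \left(-12\right) = 0$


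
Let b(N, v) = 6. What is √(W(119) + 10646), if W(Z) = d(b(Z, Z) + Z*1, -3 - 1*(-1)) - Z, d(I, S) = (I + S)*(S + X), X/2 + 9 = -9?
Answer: √5853 ≈ 76.505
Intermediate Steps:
X = -36 (X = -18 + 2*(-9) = -18 - 18 = -36)
d(I, S) = (-36 + S)*(I + S) (d(I, S) = (I + S)*(S - 36) = (I + S)*(-36 + S) = (-36 + S)*(I + S))
W(Z) = -152 - 39*Z (W(Z) = ((-3 - 1*(-1))² - 36*(6 + Z*1) - 36*(-3 - 1*(-1)) + (6 + Z*1)*(-3 - 1*(-1))) - Z = ((-3 + 1)² - 36*(6 + Z) - 36*(-3 + 1) + (6 + Z)*(-3 + 1)) - Z = ((-2)² + (-216 - 36*Z) - 36*(-2) + (6 + Z)*(-2)) - Z = (4 + (-216 - 36*Z) + 72 + (-12 - 2*Z)) - Z = (-152 - 38*Z) - Z = -152 - 39*Z)
√(W(119) + 10646) = √((-152 - 39*119) + 10646) = √((-152 - 4641) + 10646) = √(-4793 + 10646) = √5853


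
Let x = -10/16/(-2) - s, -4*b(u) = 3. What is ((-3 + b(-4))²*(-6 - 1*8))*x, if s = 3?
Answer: 67725/128 ≈ 529.10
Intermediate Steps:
b(u) = -¾ (b(u) = -¼*3 = -¾)
x = -43/16 (x = -10/16/(-2) - 1*3 = -10*1/16*(-½) - 3 = -5/8*(-½) - 3 = 5/16 - 3 = -43/16 ≈ -2.6875)
((-3 + b(-4))²*(-6 - 1*8))*x = ((-3 - ¾)²*(-6 - 1*8))*(-43/16) = ((-15/4)²*(-6 - 8))*(-43/16) = ((225/16)*(-14))*(-43/16) = -1575/8*(-43/16) = 67725/128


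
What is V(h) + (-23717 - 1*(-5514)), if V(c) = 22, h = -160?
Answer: -18181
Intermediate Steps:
V(h) + (-23717 - 1*(-5514)) = 22 + (-23717 - 1*(-5514)) = 22 + (-23717 + 5514) = 22 - 18203 = -18181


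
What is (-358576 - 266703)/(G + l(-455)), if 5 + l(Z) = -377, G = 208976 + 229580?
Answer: -625279/438174 ≈ -1.4270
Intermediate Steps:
G = 438556
l(Z) = -382 (l(Z) = -5 - 377 = -382)
(-358576 - 266703)/(G + l(-455)) = (-358576 - 266703)/(438556 - 382) = -625279/438174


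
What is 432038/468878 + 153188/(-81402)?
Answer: -9164431447/9541901739 ≈ -0.96044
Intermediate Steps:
432038/468878 + 153188/(-81402) = 432038*(1/468878) + 153188*(-1/81402) = 216019/234439 - 76594/40701 = -9164431447/9541901739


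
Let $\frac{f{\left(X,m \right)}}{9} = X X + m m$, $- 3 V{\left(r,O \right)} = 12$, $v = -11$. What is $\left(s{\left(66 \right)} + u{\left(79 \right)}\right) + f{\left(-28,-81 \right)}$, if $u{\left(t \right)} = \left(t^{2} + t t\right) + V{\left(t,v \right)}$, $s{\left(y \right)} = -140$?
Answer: $78443$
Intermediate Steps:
$V{\left(r,O \right)} = -4$ ($V{\left(r,O \right)} = \left(- \frac{1}{3}\right) 12 = -4$)
$f{\left(X,m \right)} = 9 X^{2} + 9 m^{2}$ ($f{\left(X,m \right)} = 9 \left(X X + m m\right) = 9 \left(X^{2} + m^{2}\right) = 9 X^{2} + 9 m^{2}$)
$u{\left(t \right)} = -4 + 2 t^{2}$ ($u{\left(t \right)} = \left(t^{2} + t t\right) - 4 = \left(t^{2} + t^{2}\right) - 4 = 2 t^{2} - 4 = -4 + 2 t^{2}$)
$\left(s{\left(66 \right)} + u{\left(79 \right)}\right) + f{\left(-28,-81 \right)} = \left(-140 - \left(4 - 2 \cdot 79^{2}\right)\right) + \left(9 \left(-28\right)^{2} + 9 \left(-81\right)^{2}\right) = \left(-140 + \left(-4 + 2 \cdot 6241\right)\right) + \left(9 \cdot 784 + 9 \cdot 6561\right) = \left(-140 + \left(-4 + 12482\right)\right) + \left(7056 + 59049\right) = \left(-140 + 12478\right) + 66105 = 12338 + 66105 = 78443$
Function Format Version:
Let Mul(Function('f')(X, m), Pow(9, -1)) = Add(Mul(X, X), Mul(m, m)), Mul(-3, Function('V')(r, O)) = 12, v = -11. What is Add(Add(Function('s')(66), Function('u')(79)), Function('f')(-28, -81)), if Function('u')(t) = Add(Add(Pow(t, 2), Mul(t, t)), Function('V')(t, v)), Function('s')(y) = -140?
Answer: 78443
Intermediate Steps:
Function('V')(r, O) = -4 (Function('V')(r, O) = Mul(Rational(-1, 3), 12) = -4)
Function('f')(X, m) = Add(Mul(9, Pow(X, 2)), Mul(9, Pow(m, 2))) (Function('f')(X, m) = Mul(9, Add(Mul(X, X), Mul(m, m))) = Mul(9, Add(Pow(X, 2), Pow(m, 2))) = Add(Mul(9, Pow(X, 2)), Mul(9, Pow(m, 2))))
Function('u')(t) = Add(-4, Mul(2, Pow(t, 2))) (Function('u')(t) = Add(Add(Pow(t, 2), Mul(t, t)), -4) = Add(Add(Pow(t, 2), Pow(t, 2)), -4) = Add(Mul(2, Pow(t, 2)), -4) = Add(-4, Mul(2, Pow(t, 2))))
Add(Add(Function('s')(66), Function('u')(79)), Function('f')(-28, -81)) = Add(Add(-140, Add(-4, Mul(2, Pow(79, 2)))), Add(Mul(9, Pow(-28, 2)), Mul(9, Pow(-81, 2)))) = Add(Add(-140, Add(-4, Mul(2, 6241))), Add(Mul(9, 784), Mul(9, 6561))) = Add(Add(-140, Add(-4, 12482)), Add(7056, 59049)) = Add(Add(-140, 12478), 66105) = Add(12338, 66105) = 78443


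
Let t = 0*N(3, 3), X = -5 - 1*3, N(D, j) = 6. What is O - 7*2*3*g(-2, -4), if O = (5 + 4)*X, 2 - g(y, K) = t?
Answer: -156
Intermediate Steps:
X = -8 (X = -5 - 3 = -8)
t = 0 (t = 0*6 = 0)
g(y, K) = 2 (g(y, K) = 2 - 1*0 = 2 + 0 = 2)
O = -72 (O = (5 + 4)*(-8) = 9*(-8) = -72)
O - 7*2*3*g(-2, -4) = -72 - 7*2*3*2 = -72 - 42*2 = -72 - 7*12 = -72 - 84 = -156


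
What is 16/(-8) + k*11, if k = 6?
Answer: 64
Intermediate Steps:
16/(-8) + k*11 = 16/(-8) + 6*11 = 16*(-1/8) + 66 = -2 + 66 = 64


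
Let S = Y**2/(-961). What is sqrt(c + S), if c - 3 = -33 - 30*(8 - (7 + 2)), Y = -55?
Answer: 55*I/31 ≈ 1.7742*I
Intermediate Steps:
S = -3025/961 (S = (-55)**2/(-961) = 3025*(-1/961) = -3025/961 ≈ -3.1478)
c = 0 (c = 3 + (-33 - 30*(8 - (7 + 2))) = 3 + (-33 - 30*(8 - 1*9)) = 3 + (-33 - 30*(8 - 9)) = 3 + (-33 - 30*(-1)) = 3 + (-33 + 30) = 3 - 3 = 0)
sqrt(c + S) = sqrt(0 - 3025/961) = sqrt(-3025/961) = 55*I/31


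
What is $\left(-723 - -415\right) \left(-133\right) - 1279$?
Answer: $39685$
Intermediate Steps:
$\left(-723 - -415\right) \left(-133\right) - 1279 = \left(-723 + 415\right) \left(-133\right) - 1279 = \left(-308\right) \left(-133\right) - 1279 = 40964 - 1279 = 39685$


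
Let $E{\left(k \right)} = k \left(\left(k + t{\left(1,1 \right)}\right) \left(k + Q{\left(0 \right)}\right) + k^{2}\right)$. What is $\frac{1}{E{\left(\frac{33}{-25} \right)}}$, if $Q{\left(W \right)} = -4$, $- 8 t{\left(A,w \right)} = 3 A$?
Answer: $- \frac{125000}{1775367} \approx -0.070408$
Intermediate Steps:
$t{\left(A,w \right)} = - \frac{3 A}{8}$
$E{\left(k \right)} = k \left(k^{2} + \left(-4 + k\right) \left(- \frac{3}{8} + k\right)\right)$ ($E{\left(k \right)} = k \left(\left(k - \frac{3}{8}\right) \left(k - 4\right) + k^{2}\right) = k \left(\left(k - \frac{3}{8}\right) \left(-4 + k\right) + k^{2}\right) = k \left(\left(- \frac{3}{8} + k\right) \left(-4 + k\right) + k^{2}\right) = k \left(\left(-4 + k\right) \left(- \frac{3}{8} + k\right) + k^{2}\right) = k \left(k^{2} + \left(-4 + k\right) \left(- \frac{3}{8} + k\right)\right)$)
$\frac{1}{E{\left(\frac{33}{-25} \right)}} = \frac{1}{\frac{1}{8} \frac{33}{-25} \left(12 - 35 \frac{33}{-25} + 16 \left(\frac{33}{-25}\right)^{2}\right)} = \frac{1}{\frac{1}{8} \cdot 33 \left(- \frac{1}{25}\right) \left(12 - 35 \cdot 33 \left(- \frac{1}{25}\right) + 16 \left(33 \left(- \frac{1}{25}\right)\right)^{2}\right)} = \frac{1}{\frac{1}{8} \left(- \frac{33}{25}\right) \left(12 - - \frac{231}{5} + 16 \left(- \frac{33}{25}\right)^{2}\right)} = \frac{1}{\frac{1}{8} \left(- \frac{33}{25}\right) \left(12 + \frac{231}{5} + 16 \cdot \frac{1089}{625}\right)} = \frac{1}{\frac{1}{8} \left(- \frac{33}{25}\right) \left(12 + \frac{231}{5} + \frac{17424}{625}\right)} = \frac{1}{\frac{1}{8} \left(- \frac{33}{25}\right) \frac{53799}{625}} = \frac{1}{- \frac{1775367}{125000}} = - \frac{125000}{1775367}$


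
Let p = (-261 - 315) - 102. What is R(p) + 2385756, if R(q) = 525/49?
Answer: 16700367/7 ≈ 2.3858e+6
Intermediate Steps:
p = -678 (p = -576 - 102 = -678)
R(q) = 75/7 (R(q) = 525*(1/49) = 75/7)
R(p) + 2385756 = 75/7 + 2385756 = 16700367/7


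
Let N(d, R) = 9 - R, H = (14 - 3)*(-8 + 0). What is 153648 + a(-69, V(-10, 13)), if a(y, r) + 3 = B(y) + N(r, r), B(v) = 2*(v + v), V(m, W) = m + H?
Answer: 153476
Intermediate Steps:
H = -88 (H = 11*(-8) = -88)
V(m, W) = -88 + m (V(m, W) = m - 88 = -88 + m)
B(v) = 4*v (B(v) = 2*(2*v) = 4*v)
a(y, r) = 6 - r + 4*y (a(y, r) = -3 + (4*y + (9 - r)) = -3 + (9 - r + 4*y) = 6 - r + 4*y)
153648 + a(-69, V(-10, 13)) = 153648 + (6 - (-88 - 10) + 4*(-69)) = 153648 + (6 - 1*(-98) - 276) = 153648 + (6 + 98 - 276) = 153648 - 172 = 153476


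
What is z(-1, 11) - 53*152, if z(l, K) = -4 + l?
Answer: -8061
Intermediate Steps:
z(-1, 11) - 53*152 = (-4 - 1) - 53*152 = -5 - 8056 = -8061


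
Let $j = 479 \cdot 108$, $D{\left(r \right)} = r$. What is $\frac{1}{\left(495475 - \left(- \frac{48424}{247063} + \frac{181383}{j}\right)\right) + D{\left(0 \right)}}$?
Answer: $\frac{4260354372}{2110884979814113} \approx 2.0183 \cdot 10^{-6}$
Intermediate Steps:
$j = 51732$
$\frac{1}{\left(495475 - \left(- \frac{48424}{247063} + \frac{181383}{j}\right)\right) + D{\left(0 \right)}} = \frac{1}{\left(495475 - \left(- \frac{48424}{247063} + \frac{60461}{17244}\right)\right) + 0} = \frac{1}{\left(495475 - \frac{14102652587}{4260354372}\right) + 0} = \frac{1}{\frac{2110884979814113}{4260354372} + 0} = \frac{1}{\frac{2110884979814113}{4260354372}} = \frac{4260354372}{2110884979814113}$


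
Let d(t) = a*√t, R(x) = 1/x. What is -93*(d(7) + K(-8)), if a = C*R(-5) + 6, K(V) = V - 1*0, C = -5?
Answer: 744 - 651*√7 ≈ -978.38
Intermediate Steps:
R(x) = 1/x
K(V) = V (K(V) = V + 0 = V)
a = 7 (a = -5/(-5) + 6 = -5*(-⅕) + 6 = 1 + 6 = 7)
d(t) = 7*√t
-93*(d(7) + K(-8)) = -93*(7*√7 - 8) = -93*(-8 + 7*√7) = 744 - 651*√7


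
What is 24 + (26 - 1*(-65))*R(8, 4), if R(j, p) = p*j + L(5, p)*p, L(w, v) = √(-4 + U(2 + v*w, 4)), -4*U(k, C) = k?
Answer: 2936 + 182*I*√38 ≈ 2936.0 + 1121.9*I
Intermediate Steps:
U(k, C) = -k/4
L(w, v) = √(-9/2 - v*w/4) (L(w, v) = √(-4 - (2 + v*w)/4) = √(-4 + (-½ - v*w/4)) = √(-9/2 - v*w/4))
R(j, p) = j*p + p*√(-18 - 5*p)/2 (R(j, p) = p*j + (√(-18 - 1*p*5)/2)*p = j*p + (√(-18 - 5*p)/2)*p = j*p + p*√(-18 - 5*p)/2)
24 + (26 - 1*(-65))*R(8, 4) = 24 + (26 - 1*(-65))*((½)*4*(√(-18 - 5*4) + 2*8)) = 24 + (26 + 65)*((½)*4*(√(-18 - 20) + 16)) = 24 + 91*((½)*4*(√(-38) + 16)) = 24 + 91*((½)*4*(I*√38 + 16)) = 24 + 91*((½)*4*(16 + I*√38)) = 24 + 91*(32 + 2*I*√38) = 24 + (2912 + 182*I*√38) = 2936 + 182*I*√38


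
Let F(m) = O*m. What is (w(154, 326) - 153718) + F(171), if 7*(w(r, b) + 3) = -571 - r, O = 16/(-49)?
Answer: -7540140/49 ≈ -1.5388e+5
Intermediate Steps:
O = -16/49 (O = 16*(-1/49) = -16/49 ≈ -0.32653)
F(m) = -16*m/49
w(r, b) = -592/7 - r/7 (w(r, b) = -3 + (-571 - r)/7 = -3 + (-571/7 - r/7) = -592/7 - r/7)
(w(154, 326) - 153718) + F(171) = ((-592/7 - ⅐*154) - 153718) - 16/49*171 = ((-592/7 - 22) - 153718) - 2736/49 = (-746/7 - 153718) - 2736/49 = -1076772/7 - 2736/49 = -7540140/49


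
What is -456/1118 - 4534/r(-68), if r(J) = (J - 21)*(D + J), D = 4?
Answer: -1916597/1592032 ≈ -1.2039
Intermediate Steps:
r(J) = (-21 + J)*(4 + J) (r(J) = (J - 21)*(4 + J) = (-21 + J)*(4 + J))
-456/1118 - 4534/r(-68) = -456/1118 - 4534/(-84 + (-68)**2 - 17*(-68)) = -456*1/1118 - 4534/(-84 + 4624 + 1156) = -228/559 - 4534/5696 = -228/559 - 4534*1/5696 = -228/559 - 2267/2848 = -1916597/1592032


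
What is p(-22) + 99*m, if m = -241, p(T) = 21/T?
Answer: -524919/22 ≈ -23860.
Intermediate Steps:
p(-22) + 99*m = 21/(-22) + 99*(-241) = 21*(-1/22) - 23859 = -21/22 - 23859 = -524919/22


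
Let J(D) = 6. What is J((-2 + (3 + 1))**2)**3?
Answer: 216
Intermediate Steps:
J((-2 + (3 + 1))**2)**3 = 6**3 = 216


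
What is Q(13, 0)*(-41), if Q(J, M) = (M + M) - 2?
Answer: 82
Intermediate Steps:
Q(J, M) = -2 + 2*M (Q(J, M) = 2*M - 2 = -2 + 2*M)
Q(13, 0)*(-41) = (-2 + 2*0)*(-41) = (-2 + 0)*(-41) = -2*(-41) = 82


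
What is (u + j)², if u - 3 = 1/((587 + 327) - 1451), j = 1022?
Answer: 302966579776/288369 ≈ 1.0506e+6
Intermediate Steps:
u = 1610/537 (u = 3 + 1/((587 + 327) - 1451) = 3 + 1/(914 - 1451) = 3 + 1/(-537) = 3 - 1/537 = 1610/537 ≈ 2.9981)
(u + j)² = (1610/537 + 1022)² = (550424/537)² = 302966579776/288369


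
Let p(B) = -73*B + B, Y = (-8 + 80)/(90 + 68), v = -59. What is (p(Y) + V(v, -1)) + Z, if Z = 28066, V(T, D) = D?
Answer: 2214543/79 ≈ 28032.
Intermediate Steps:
Y = 36/79 (Y = 72/158 = 72*(1/158) = 36/79 ≈ 0.45570)
p(B) = -72*B
(p(Y) + V(v, -1)) + Z = (-72*36/79 - 1) + 28066 = (-2592/79 - 1) + 28066 = -2671/79 + 28066 = 2214543/79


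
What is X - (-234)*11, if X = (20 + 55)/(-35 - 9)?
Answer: 113181/44 ≈ 2572.3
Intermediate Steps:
X = -75/44 (X = 75/(-44) = 75*(-1/44) = -75/44 ≈ -1.7045)
X - (-234)*11 = -75/44 - (-234)*11 = -75/44 - 26*(-99) = -75/44 + 2574 = 113181/44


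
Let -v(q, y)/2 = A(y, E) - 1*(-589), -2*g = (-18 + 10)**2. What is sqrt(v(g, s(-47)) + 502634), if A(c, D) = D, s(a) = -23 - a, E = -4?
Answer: 2*sqrt(125366) ≈ 708.14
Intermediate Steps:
g = -32 (g = -(-18 + 10)**2/2 = -1/2*(-8)**2 = -1/2*64 = -32)
v(q, y) = -1170 (v(q, y) = -2*(-4 - 1*(-589)) = -2*(-4 + 589) = -2*585 = -1170)
sqrt(v(g, s(-47)) + 502634) = sqrt(-1170 + 502634) = sqrt(501464) = 2*sqrt(125366)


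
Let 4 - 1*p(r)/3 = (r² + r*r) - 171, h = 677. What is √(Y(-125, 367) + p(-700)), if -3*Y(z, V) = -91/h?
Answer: I*√12125219550654/2031 ≈ 1714.5*I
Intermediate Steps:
p(r) = 525 - 6*r² (p(r) = 12 - 3*((r² + r*r) - 171) = 12 - 3*((r² + r²) - 171) = 12 - 3*(2*r² - 171) = 12 - 3*(-171 + 2*r²) = 12 + (513 - 6*r²) = 525 - 6*r²)
Y(z, V) = 91/2031 (Y(z, V) = -(-91)/(3*677) = -⅓*(-91/677) = 91/2031)
√(Y(-125, 367) + p(-700)) = √(91/2031 + (525 - 6*(-700)²)) = √(91/2031 + (525 - 6*490000)) = √(91/2031 + (525 - 2940000)) = √(91/2031 - 2939475) = √(-5970073634/2031) = I*√12125219550654/2031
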